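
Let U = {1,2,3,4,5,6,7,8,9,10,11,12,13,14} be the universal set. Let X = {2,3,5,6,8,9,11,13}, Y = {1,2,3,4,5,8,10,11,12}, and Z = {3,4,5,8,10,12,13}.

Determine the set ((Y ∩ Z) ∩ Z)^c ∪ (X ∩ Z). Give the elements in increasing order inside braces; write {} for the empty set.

{1,2,3,5,6,7,8,9,11,13,14}

Y ∩ Z = {3,4,5,8,10,12}
(Y ∩ Z) ∩ Z = {3,4,5,8,10,12}
((Y ∩ Z) ∩ Z)^c = {1,2,6,7,9,11,13,14}
X ∩ Z = {3,5,8,13}
((Y ∩ Z) ∩ Z)^c ∪ (X ∩ Z) = {1,2,3,5,6,7,8,9,11,13,14}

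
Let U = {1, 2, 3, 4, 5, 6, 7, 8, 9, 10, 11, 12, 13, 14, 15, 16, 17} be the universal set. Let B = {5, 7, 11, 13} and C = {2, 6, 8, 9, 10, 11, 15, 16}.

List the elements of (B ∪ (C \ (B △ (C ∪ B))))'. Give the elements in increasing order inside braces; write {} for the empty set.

C ∪ B = {2, 5, 6, 7, 8, 9, 10, 11, 13, 15, 16}
B △ (C ∪ B) = {2, 6, 8, 9, 10, 15, 16}
C \ (B △ (C ∪ B)) = {11}
B ∪ (C \ (B △ (C ∪ B))) = {5, 7, 11, 13}
(B ∪ (C \ (B △ (C ∪ B))))' = {1, 2, 3, 4, 6, 8, 9, 10, 12, 14, 15, 16, 17}

{1, 2, 3, 4, 6, 8, 9, 10, 12, 14, 15, 16, 17}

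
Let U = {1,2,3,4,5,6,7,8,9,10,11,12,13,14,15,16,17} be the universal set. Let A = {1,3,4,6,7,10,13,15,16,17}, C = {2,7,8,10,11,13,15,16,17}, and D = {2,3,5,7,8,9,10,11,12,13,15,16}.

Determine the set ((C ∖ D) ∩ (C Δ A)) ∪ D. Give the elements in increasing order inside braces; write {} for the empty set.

{2,3,5,7,8,9,10,11,12,13,15,16}

C ∖ D = {17}
C Δ A = {1,2,3,4,6,8,11}
(C ∖ D) ∩ (C Δ A) = {}
((C ∖ D) ∩ (C Δ A)) ∪ D = {2,3,5,7,8,9,10,11,12,13,15,16}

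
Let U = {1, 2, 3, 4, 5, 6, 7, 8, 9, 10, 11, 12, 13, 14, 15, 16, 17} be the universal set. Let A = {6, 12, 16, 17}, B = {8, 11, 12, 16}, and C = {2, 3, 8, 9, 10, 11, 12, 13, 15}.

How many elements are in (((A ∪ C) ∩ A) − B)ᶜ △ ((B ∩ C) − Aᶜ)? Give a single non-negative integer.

A ∪ C = {2, 3, 6, 8, 9, 10, 11, 12, 13, 15, 16, 17}
(A ∪ C) ∩ A = {6, 12, 16, 17}
((A ∪ C) ∩ A) − B = {6, 17}
(((A ∪ C) ∩ A) − B)ᶜ = {1, 2, 3, 4, 5, 7, 8, 9, 10, 11, 12, 13, 14, 15, 16}
B ∩ C = {8, 11, 12}
Aᶜ = {1, 2, 3, 4, 5, 7, 8, 9, 10, 11, 13, 14, 15}
(B ∩ C) − Aᶜ = {12}
(((A ∪ C) ∩ A) − B)ᶜ △ ((B ∩ C) − Aᶜ) = {1, 2, 3, 4, 5, 7, 8, 9, 10, 11, 13, 14, 15, 16}
|(((A ∪ C) ∩ A) − B)ᶜ △ ((B ∩ C) − Aᶜ)| = 14

14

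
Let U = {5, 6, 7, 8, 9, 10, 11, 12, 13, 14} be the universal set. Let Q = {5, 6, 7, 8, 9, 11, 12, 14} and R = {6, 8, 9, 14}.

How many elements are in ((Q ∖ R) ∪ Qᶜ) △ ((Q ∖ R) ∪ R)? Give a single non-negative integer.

6

Q ∖ R = {5, 7, 11, 12}
Qᶜ = {10, 13}
(Q ∖ R) ∪ Qᶜ = {5, 7, 10, 11, 12, 13}
(Q ∖ R) ∪ R = {5, 6, 7, 8, 9, 11, 12, 14}
((Q ∖ R) ∪ Qᶜ) △ ((Q ∖ R) ∪ R) = {6, 8, 9, 10, 13, 14}
|((Q ∖ R) ∪ Qᶜ) △ ((Q ∖ R) ∪ R)| = 6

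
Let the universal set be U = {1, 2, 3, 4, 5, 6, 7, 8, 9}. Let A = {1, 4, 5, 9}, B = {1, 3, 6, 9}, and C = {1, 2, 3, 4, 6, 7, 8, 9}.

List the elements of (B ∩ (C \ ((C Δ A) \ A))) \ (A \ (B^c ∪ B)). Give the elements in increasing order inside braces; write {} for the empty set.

{1, 9}

C Δ A = {2, 3, 5, 6, 7, 8}
(C Δ A) \ A = {2, 3, 6, 7, 8}
C \ ((C Δ A) \ A) = {1, 4, 9}
B ∩ (C \ ((C Δ A) \ A)) = {1, 9}
B^c = {2, 4, 5, 7, 8}
B^c ∪ B = {1, 2, 3, 4, 5, 6, 7, 8, 9}
A \ (B^c ∪ B) = {}
(B ∩ (C \ ((C Δ A) \ A))) \ (A \ (B^c ∪ B)) = {1, 9}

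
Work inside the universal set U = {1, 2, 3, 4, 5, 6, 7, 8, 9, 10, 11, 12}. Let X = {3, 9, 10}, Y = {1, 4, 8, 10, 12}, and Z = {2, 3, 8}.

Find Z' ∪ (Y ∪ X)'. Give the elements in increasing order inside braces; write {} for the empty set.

{1, 2, 4, 5, 6, 7, 9, 10, 11, 12}

Z' = {1, 4, 5, 6, 7, 9, 10, 11, 12}
Y ∪ X = {1, 3, 4, 8, 9, 10, 12}
(Y ∪ X)' = {2, 5, 6, 7, 11}
Z' ∪ (Y ∪ X)' = {1, 2, 4, 5, 6, 7, 9, 10, 11, 12}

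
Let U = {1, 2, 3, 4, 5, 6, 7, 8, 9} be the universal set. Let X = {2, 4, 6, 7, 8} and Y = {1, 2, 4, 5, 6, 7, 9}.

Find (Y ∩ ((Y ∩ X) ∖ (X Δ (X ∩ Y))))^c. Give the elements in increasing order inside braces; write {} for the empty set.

Y ∩ X = {2, 4, 6, 7}
X ∩ Y = {2, 4, 6, 7}
X Δ (X ∩ Y) = {8}
(Y ∩ X) ∖ (X Δ (X ∩ Y)) = {2, 4, 6, 7}
Y ∩ ((Y ∩ X) ∖ (X Δ (X ∩ Y))) = {2, 4, 6, 7}
(Y ∩ ((Y ∩ X) ∖ (X Δ (X ∩ Y))))^c = {1, 3, 5, 8, 9}

{1, 3, 5, 8, 9}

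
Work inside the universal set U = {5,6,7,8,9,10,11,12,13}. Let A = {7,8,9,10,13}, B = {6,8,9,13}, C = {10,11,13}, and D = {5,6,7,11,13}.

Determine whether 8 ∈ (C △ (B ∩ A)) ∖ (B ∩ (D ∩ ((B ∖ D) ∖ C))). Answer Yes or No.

8 ∈ B and 8 ∈ A, so 8 ∈ B ∩ A
8 ∉ C and 8 ∈ (B ∩ A), so 8 ∈ C △ (B ∩ A)
8 ∈ B and 8 ∉ D, so 8 ∈ B ∖ D
8 ∈ (B ∖ D) and 8 ∉ C, so 8 ∈ (B ∖ D) ∖ C
8 ∉ D and 8 ∈ ((B ∖ D) ∖ C), so 8 ∉ D ∩ ((B ∖ D) ∖ C)
8 ∈ B and 8 ∉ (D ∩ ((B ∖ D) ∖ C)), so 8 ∉ B ∩ (D ∩ ((B ∖ D) ∖ C))
8 ∈ (C △ (B ∩ A)) and 8 ∉ (B ∩ (D ∩ ((B ∖ D) ∖ C))), so 8 ∈ (C △ (B ∩ A)) ∖ (B ∩ (D ∩ ((B ∖ D) ∖ C)))

Yes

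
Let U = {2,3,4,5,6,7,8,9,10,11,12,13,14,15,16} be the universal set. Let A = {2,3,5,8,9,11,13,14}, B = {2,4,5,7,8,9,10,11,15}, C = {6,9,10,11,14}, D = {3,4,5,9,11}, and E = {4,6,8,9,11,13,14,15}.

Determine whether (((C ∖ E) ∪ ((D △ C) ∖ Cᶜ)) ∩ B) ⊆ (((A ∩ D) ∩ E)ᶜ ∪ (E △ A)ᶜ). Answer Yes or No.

Yes

C ∖ E = {10}
D △ C = {3,4,5,6,10,14}
Cᶜ = {2,3,4,5,7,8,12,13,15,16}
(D △ C) ∖ Cᶜ = {6,10,14}
(C ∖ E) ∪ ((D △ C) ∖ Cᶜ) = {6,10,14}
((C ∖ E) ∪ ((D △ C) ∖ Cᶜ)) ∩ B = {10}
A ∩ D = {3,5,9,11}
(A ∩ D) ∩ E = {9,11}
((A ∩ D) ∩ E)ᶜ = {2,3,4,5,6,7,8,10,12,13,14,15,16}
E △ A = {2,3,4,5,6,15}
(E △ A)ᶜ = {7,8,9,10,11,12,13,14,16}
((A ∩ D) ∩ E)ᶜ ∪ (E △ A)ᶜ = {2,3,4,5,6,7,8,9,10,11,12,13,14,15,16}
Every element of {10} is in {2,3,4,5,6,7,8,9,10,11,12,13,14,15,16}, so ((C ∖ E) ∪ ((D △ C) ∖ Cᶜ)) ∩ B ⊆ ((A ∩ D) ∩ E)ᶜ ∪ (E △ A)ᶜ.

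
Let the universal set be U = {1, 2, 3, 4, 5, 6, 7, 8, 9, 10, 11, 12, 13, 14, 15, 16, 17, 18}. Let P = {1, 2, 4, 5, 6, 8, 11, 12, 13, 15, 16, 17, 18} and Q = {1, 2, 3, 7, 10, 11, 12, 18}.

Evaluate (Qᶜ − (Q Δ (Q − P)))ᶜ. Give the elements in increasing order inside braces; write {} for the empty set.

{1, 2, 3, 7, 10, 11, 12, 18}

Qᶜ = {4, 5, 6, 8, 9, 13, 14, 15, 16, 17}
Q − P = {3, 7, 10}
Q Δ (Q − P) = {1, 2, 11, 12, 18}
Qᶜ − (Q Δ (Q − P)) = {4, 5, 6, 8, 9, 13, 14, 15, 16, 17}
(Qᶜ − (Q Δ (Q − P)))ᶜ = {1, 2, 3, 7, 10, 11, 12, 18}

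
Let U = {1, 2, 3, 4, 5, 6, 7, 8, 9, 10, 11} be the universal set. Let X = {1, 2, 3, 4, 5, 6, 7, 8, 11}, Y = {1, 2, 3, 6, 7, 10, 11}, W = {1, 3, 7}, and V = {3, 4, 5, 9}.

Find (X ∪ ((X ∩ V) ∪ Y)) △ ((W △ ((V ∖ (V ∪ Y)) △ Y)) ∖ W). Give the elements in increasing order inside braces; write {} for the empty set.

X ∩ V = {3, 4, 5}
(X ∩ V) ∪ Y = {1, 2, 3, 4, 5, 6, 7, 10, 11}
X ∪ ((X ∩ V) ∪ Y) = {1, 2, 3, 4, 5, 6, 7, 8, 10, 11}
V ∪ Y = {1, 2, 3, 4, 5, 6, 7, 9, 10, 11}
V ∖ (V ∪ Y) = {}
(V ∖ (V ∪ Y)) △ Y = {1, 2, 3, 6, 7, 10, 11}
W △ ((V ∖ (V ∪ Y)) △ Y) = {2, 6, 10, 11}
(W △ ((V ∖ (V ∪ Y)) △ Y)) ∖ W = {2, 6, 10, 11}
(X ∪ ((X ∩ V) ∪ Y)) △ ((W △ ((V ∖ (V ∪ Y)) △ Y)) ∖ W) = {1, 3, 4, 5, 7, 8}

{1, 3, 4, 5, 7, 8}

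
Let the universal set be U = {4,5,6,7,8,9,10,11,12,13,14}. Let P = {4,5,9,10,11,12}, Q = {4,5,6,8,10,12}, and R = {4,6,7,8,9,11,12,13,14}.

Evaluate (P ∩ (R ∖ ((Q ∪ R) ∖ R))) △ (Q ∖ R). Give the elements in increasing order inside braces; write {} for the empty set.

Q ∪ R = {4,5,6,7,8,9,10,11,12,13,14}
(Q ∪ R) ∖ R = {5,10}
R ∖ ((Q ∪ R) ∖ R) = {4,6,7,8,9,11,12,13,14}
P ∩ (R ∖ ((Q ∪ R) ∖ R)) = {4,9,11,12}
Q ∖ R = {5,10}
(P ∩ (R ∖ ((Q ∪ R) ∖ R))) △ (Q ∖ R) = {4,5,9,10,11,12}

{4,5,9,10,11,12}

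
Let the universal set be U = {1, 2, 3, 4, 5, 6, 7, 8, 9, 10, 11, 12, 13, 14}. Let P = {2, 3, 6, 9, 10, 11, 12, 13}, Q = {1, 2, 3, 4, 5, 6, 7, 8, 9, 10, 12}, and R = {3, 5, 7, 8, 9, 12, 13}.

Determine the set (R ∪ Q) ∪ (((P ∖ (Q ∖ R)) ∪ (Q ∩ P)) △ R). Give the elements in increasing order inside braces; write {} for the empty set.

{1, 2, 3, 4, 5, 6, 7, 8, 9, 10, 11, 12, 13}

R ∪ Q = {1, 2, 3, 4, 5, 6, 7, 8, 9, 10, 12, 13}
Q ∖ R = {1, 2, 4, 6, 10}
P ∖ (Q ∖ R) = {3, 9, 11, 12, 13}
Q ∩ P = {2, 3, 6, 9, 10, 12}
(P ∖ (Q ∖ R)) ∪ (Q ∩ P) = {2, 3, 6, 9, 10, 11, 12, 13}
((P ∖ (Q ∖ R)) ∪ (Q ∩ P)) △ R = {2, 5, 6, 7, 8, 10, 11}
(R ∪ Q) ∪ (((P ∖ (Q ∖ R)) ∪ (Q ∩ P)) △ R) = {1, 2, 3, 4, 5, 6, 7, 8, 9, 10, 11, 12, 13}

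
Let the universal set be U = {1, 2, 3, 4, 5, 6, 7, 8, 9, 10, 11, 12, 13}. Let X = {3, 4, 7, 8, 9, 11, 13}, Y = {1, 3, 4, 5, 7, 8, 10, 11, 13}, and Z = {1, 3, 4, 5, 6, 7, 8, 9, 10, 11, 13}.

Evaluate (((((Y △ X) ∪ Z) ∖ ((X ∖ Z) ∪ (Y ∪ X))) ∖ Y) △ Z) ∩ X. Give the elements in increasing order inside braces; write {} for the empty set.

Y △ X = {1, 5, 9, 10}
(Y △ X) ∪ Z = {1, 3, 4, 5, 6, 7, 8, 9, 10, 11, 13}
X ∖ Z = {}
Y ∪ X = {1, 3, 4, 5, 7, 8, 9, 10, 11, 13}
(X ∖ Z) ∪ (Y ∪ X) = {1, 3, 4, 5, 7, 8, 9, 10, 11, 13}
((Y △ X) ∪ Z) ∖ ((X ∖ Z) ∪ (Y ∪ X)) = {6}
(((Y △ X) ∪ Z) ∖ ((X ∖ Z) ∪ (Y ∪ X))) ∖ Y = {6}
((((Y △ X) ∪ Z) ∖ ((X ∖ Z) ∪ (Y ∪ X))) ∖ Y) △ Z = {1, 3, 4, 5, 7, 8, 9, 10, 11, 13}
(((((Y △ X) ∪ Z) ∖ ((X ∖ Z) ∪ (Y ∪ X))) ∖ Y) △ Z) ∩ X = {3, 4, 7, 8, 9, 11, 13}

{3, 4, 7, 8, 9, 11, 13}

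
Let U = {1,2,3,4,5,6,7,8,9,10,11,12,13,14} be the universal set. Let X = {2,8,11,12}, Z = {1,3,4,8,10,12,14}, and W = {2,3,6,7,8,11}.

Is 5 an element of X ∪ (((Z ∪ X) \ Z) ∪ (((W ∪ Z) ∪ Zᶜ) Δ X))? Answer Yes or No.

5 ∉ Z and 5 ∉ X, so 5 ∉ Z ∪ X
5 ∉ (Z ∪ X) and 5 ∉ Z, so 5 ∉ (Z ∪ X) \ Z
5 ∉ W and 5 ∉ Z, so 5 ∉ W ∪ Z
5 ∉ Z, so 5 ∈ Zᶜ
5 ∉ (W ∪ Z) and 5 ∈ Zᶜ, so 5 ∈ (W ∪ Z) ∪ Zᶜ
5 ∈ ((W ∪ Z) ∪ Zᶜ) and 5 ∉ X, so 5 ∈ ((W ∪ Z) ∪ Zᶜ) Δ X
5 ∉ ((Z ∪ X) \ Z) and 5 ∈ (((W ∪ Z) ∪ Zᶜ) Δ X), so 5 ∈ ((Z ∪ X) \ Z) ∪ (((W ∪ Z) ∪ Zᶜ) Δ X)
5 ∉ X and 5 ∈ (((Z ∪ X) \ Z) ∪ (((W ∪ Z) ∪ Zᶜ) Δ X)), so 5 ∈ X ∪ (((Z ∪ X) \ Z) ∪ (((W ∪ Z) ∪ Zᶜ) Δ X))

Yes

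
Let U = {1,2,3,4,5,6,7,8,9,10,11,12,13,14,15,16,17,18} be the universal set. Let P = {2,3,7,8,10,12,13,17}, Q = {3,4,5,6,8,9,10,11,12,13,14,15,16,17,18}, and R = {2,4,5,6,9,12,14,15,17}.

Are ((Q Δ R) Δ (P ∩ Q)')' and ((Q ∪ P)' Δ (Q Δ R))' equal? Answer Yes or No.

Q Δ R = {2,3,8,10,11,13,16,18}
P ∩ Q = {3,8,10,12,13,17}
(P ∩ Q)' = {1,2,4,5,6,7,9,11,14,15,16,18}
(Q Δ R) Δ (P ∩ Q)' = {1,3,4,5,6,7,8,9,10,13,14,15}
((Q Δ R) Δ (P ∩ Q)')' = {2,11,12,16,17,18}
Q ∪ P = {2,3,4,5,6,7,8,9,10,11,12,13,14,15,16,17,18}
(Q ∪ P)' = {1}
(Q ∪ P)' Δ (Q Δ R) = {1,2,3,8,10,11,13,16,18}
((Q ∪ P)' Δ (Q Δ R))' = {4,5,6,7,9,12,14,15,17}
2 ∈ ((Q Δ R) Δ (P ∩ Q)')' but 2 ∉ ((Q ∪ P)' Δ (Q Δ R))', so they differ.

No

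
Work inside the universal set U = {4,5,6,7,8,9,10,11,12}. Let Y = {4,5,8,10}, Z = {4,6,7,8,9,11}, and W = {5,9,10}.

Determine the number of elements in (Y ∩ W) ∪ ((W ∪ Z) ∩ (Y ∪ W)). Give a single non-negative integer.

5

Y ∩ W = {5,10}
W ∪ Z = {4,5,6,7,8,9,10,11}
Y ∪ W = {4,5,8,9,10}
(W ∪ Z) ∩ (Y ∪ W) = {4,5,8,9,10}
(Y ∩ W) ∪ ((W ∪ Z) ∩ (Y ∪ W)) = {4,5,8,9,10}
|(Y ∩ W) ∪ ((W ∪ Z) ∩ (Y ∪ W))| = 5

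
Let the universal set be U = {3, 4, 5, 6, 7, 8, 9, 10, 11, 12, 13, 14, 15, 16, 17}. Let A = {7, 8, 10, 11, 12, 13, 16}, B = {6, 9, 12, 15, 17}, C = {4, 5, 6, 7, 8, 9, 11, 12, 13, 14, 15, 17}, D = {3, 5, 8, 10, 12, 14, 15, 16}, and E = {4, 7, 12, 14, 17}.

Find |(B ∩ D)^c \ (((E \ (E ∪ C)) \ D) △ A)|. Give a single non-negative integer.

7

B ∩ D = {12, 15}
(B ∩ D)^c = {3, 4, 5, 6, 7, 8, 9, 10, 11, 13, 14, 16, 17}
E ∪ C = {4, 5, 6, 7, 8, 9, 11, 12, 13, 14, 15, 17}
E \ (E ∪ C) = {}
(E \ (E ∪ C)) \ D = {}
((E \ (E ∪ C)) \ D) △ A = {7, 8, 10, 11, 12, 13, 16}
(B ∩ D)^c \ (((E \ (E ∪ C)) \ D) △ A) = {3, 4, 5, 6, 9, 14, 17}
|(B ∩ D)^c \ (((E \ (E ∪ C)) \ D) △ A)| = 7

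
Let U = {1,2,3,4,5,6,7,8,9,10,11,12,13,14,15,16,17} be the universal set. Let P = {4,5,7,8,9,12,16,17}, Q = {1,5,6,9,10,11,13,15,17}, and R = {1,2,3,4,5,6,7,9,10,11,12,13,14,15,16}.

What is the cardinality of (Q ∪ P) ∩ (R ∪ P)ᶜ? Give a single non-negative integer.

Q ∪ P = {1,4,5,6,7,8,9,10,11,12,13,15,16,17}
R ∪ P = {1,2,3,4,5,6,7,8,9,10,11,12,13,14,15,16,17}
(R ∪ P)ᶜ = {}
(Q ∪ P) ∩ (R ∪ P)ᶜ = {}
|(Q ∪ P) ∩ (R ∪ P)ᶜ| = 0

0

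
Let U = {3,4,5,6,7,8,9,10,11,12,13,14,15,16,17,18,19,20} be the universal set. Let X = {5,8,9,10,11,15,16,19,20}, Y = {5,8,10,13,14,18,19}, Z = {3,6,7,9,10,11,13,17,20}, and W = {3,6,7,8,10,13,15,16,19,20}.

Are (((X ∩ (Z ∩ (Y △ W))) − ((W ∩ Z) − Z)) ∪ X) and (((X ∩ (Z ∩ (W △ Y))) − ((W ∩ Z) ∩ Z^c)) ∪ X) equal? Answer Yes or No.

Y △ W = {3,5,6,7,14,15,16,18,20}
Z ∩ (Y △ W) = {3,6,7,20}
X ∩ (Z ∩ (Y △ W)) = {20}
W ∩ Z = {3,6,7,10,13,20}
(W ∩ Z) − Z = {}
(X ∩ (Z ∩ (Y △ W))) − ((W ∩ Z) − Z) = {20}
((X ∩ (Z ∩ (Y △ W))) − ((W ∩ Z) − Z)) ∪ X = {5,8,9,10,11,15,16,19,20}
W △ Y = {3,5,6,7,14,15,16,18,20}
Z ∩ (W △ Y) = {3,6,7,20}
X ∩ (Z ∩ (W △ Y)) = {20}
Z^c = {4,5,8,12,14,15,16,18,19}
(W ∩ Z) ∩ Z^c = {}
(X ∩ (Z ∩ (W △ Y))) − ((W ∩ Z) ∩ Z^c) = {20}
((X ∩ (Z ∩ (W △ Y))) − ((W ∩ Z) ∩ Z^c)) ∪ X = {5,8,9,10,11,15,16,19,20}
Both equal {5,8,9,10,11,15,16,19,20}, so ((X ∩ (Z ∩ (Y △ W))) − ((W ∩ Z) − Z)) ∪ X = ((X ∩ (Z ∩ (W △ Y))) − ((W ∩ Z) ∩ Z^c)) ∪ X.

Yes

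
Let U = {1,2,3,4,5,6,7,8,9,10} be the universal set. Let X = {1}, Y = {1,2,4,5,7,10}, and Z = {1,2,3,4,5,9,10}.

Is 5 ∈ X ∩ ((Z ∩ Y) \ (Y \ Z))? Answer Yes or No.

No

5 ∈ Z and 5 ∈ Y, so 5 ∈ Z ∩ Y
5 ∈ Y and 5 ∈ Z, so 5 ∉ Y \ Z
5 ∈ (Z ∩ Y) and 5 ∉ (Y \ Z), so 5 ∈ (Z ∩ Y) \ (Y \ Z)
5 ∉ X and 5 ∈ ((Z ∩ Y) \ (Y \ Z)), so 5 ∉ X ∩ ((Z ∩ Y) \ (Y \ Z))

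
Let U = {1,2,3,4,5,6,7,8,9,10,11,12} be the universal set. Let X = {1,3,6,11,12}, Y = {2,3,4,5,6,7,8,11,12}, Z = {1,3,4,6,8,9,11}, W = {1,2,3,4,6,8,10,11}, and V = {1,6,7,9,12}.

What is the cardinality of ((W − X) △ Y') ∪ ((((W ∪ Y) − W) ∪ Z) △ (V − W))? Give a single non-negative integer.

W − X = {2,4,8,10}
Y' = {1,9,10}
(W − X) △ Y' = {1,2,4,8,9}
W ∪ Y = {1,2,3,4,5,6,7,8,10,11,12}
(W ∪ Y) − W = {5,7,12}
((W ∪ Y) − W) ∪ Z = {1,3,4,5,6,7,8,9,11,12}
V − W = {7,9,12}
(((W ∪ Y) − W) ∪ Z) △ (V − W) = {1,3,4,5,6,8,11}
((W − X) △ Y') ∪ ((((W ∪ Y) − W) ∪ Z) △ (V − W)) = {1,2,3,4,5,6,8,9,11}
|((W − X) △ Y') ∪ ((((W ∪ Y) − W) ∪ Z) △ (V − W))| = 9

9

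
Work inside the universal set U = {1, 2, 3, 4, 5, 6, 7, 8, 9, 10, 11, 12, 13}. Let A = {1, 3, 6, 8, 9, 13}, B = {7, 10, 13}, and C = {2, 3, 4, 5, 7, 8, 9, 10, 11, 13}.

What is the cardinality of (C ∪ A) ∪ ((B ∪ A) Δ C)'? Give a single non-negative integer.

13

C ∪ A = {1, 2, 3, 4, 5, 6, 7, 8, 9, 10, 11, 13}
B ∪ A = {1, 3, 6, 7, 8, 9, 10, 13}
(B ∪ A) Δ C = {1, 2, 4, 5, 6, 11}
((B ∪ A) Δ C)' = {3, 7, 8, 9, 10, 12, 13}
(C ∪ A) ∪ ((B ∪ A) Δ C)' = {1, 2, 3, 4, 5, 6, 7, 8, 9, 10, 11, 12, 13}
|(C ∪ A) ∪ ((B ∪ A) Δ C)'| = 13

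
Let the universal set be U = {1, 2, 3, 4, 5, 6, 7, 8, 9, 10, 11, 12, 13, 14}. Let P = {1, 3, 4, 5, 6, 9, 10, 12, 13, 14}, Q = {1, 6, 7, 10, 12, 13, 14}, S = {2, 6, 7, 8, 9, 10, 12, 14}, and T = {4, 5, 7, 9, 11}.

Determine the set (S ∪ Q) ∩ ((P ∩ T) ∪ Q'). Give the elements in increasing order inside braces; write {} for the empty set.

S ∪ Q = {1, 2, 6, 7, 8, 9, 10, 12, 13, 14}
P ∩ T = {4, 5, 9}
Q' = {2, 3, 4, 5, 8, 9, 11}
(P ∩ T) ∪ Q' = {2, 3, 4, 5, 8, 9, 11}
(S ∪ Q) ∩ ((P ∩ T) ∪ Q') = {2, 8, 9}

{2, 8, 9}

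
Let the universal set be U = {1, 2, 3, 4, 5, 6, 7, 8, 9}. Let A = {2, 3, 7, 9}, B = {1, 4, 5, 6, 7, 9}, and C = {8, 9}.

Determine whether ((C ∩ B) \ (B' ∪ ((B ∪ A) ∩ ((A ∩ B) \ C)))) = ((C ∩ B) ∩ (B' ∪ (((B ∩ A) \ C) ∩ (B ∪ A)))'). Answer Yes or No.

C ∩ B = {9}
B' = {2, 3, 8}
B ∪ A = {1, 2, 3, 4, 5, 6, 7, 9}
A ∩ B = {7, 9}
(A ∩ B) \ C = {7}
(B ∪ A) ∩ ((A ∩ B) \ C) = {7}
B' ∪ ((B ∪ A) ∩ ((A ∩ B) \ C)) = {2, 3, 7, 8}
(C ∩ B) \ (B' ∪ ((B ∪ A) ∩ ((A ∩ B) \ C))) = {9}
B ∩ A = {7, 9}
(B ∩ A) \ C = {7}
((B ∩ A) \ C) ∩ (B ∪ A) = {7}
B' ∪ (((B ∩ A) \ C) ∩ (B ∪ A)) = {2, 3, 7, 8}
(B' ∪ (((B ∩ A) \ C) ∩ (B ∪ A)))' = {1, 4, 5, 6, 9}
(C ∩ B) ∩ (B' ∪ (((B ∩ A) \ C) ∩ (B ∪ A)))' = {9}
Both equal {9}, so (C ∩ B) \ (B' ∪ ((B ∪ A) ∩ ((A ∩ B) \ C))) = (C ∩ B) ∩ (B' ∪ (((B ∩ A) \ C) ∩ (B ∪ A)))'.

Yes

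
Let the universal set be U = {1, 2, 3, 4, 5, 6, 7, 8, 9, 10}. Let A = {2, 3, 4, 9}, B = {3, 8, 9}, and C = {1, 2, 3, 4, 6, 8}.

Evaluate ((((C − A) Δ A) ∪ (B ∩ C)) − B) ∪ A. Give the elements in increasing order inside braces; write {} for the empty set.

{1, 2, 3, 4, 6, 9}

C − A = {1, 6, 8}
(C − A) Δ A = {1, 2, 3, 4, 6, 8, 9}
B ∩ C = {3, 8}
((C − A) Δ A) ∪ (B ∩ C) = {1, 2, 3, 4, 6, 8, 9}
(((C − A) Δ A) ∪ (B ∩ C)) − B = {1, 2, 4, 6}
((((C − A) Δ A) ∪ (B ∩ C)) − B) ∪ A = {1, 2, 3, 4, 6, 9}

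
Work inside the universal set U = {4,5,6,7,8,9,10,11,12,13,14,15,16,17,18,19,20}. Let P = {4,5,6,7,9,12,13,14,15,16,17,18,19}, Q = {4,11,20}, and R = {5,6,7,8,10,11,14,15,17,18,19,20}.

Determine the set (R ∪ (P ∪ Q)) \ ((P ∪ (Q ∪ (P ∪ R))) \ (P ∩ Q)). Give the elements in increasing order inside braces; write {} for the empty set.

{4}

P ∪ Q = {4,5,6,7,9,11,12,13,14,15,16,17,18,19,20}
R ∪ (P ∪ Q) = {4,5,6,7,8,9,10,11,12,13,14,15,16,17,18,19,20}
P ∪ R = {4,5,6,7,8,9,10,11,12,13,14,15,16,17,18,19,20}
Q ∪ (P ∪ R) = {4,5,6,7,8,9,10,11,12,13,14,15,16,17,18,19,20}
P ∪ (Q ∪ (P ∪ R)) = {4,5,6,7,8,9,10,11,12,13,14,15,16,17,18,19,20}
P ∩ Q = {4}
(P ∪ (Q ∪ (P ∪ R))) \ (P ∩ Q) = {5,6,7,8,9,10,11,12,13,14,15,16,17,18,19,20}
(R ∪ (P ∪ Q)) \ ((P ∪ (Q ∪ (P ∪ R))) \ (P ∩ Q)) = {4}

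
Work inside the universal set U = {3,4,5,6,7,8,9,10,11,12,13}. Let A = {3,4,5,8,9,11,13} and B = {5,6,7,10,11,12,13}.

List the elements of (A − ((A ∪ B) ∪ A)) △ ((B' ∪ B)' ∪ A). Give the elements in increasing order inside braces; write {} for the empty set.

{3,4,5,8,9,11,13}

A ∪ B = {3,4,5,6,7,8,9,10,11,12,13}
(A ∪ B) ∪ A = {3,4,5,6,7,8,9,10,11,12,13}
A − ((A ∪ B) ∪ A) = {}
B' = {3,4,8,9}
B' ∪ B = {3,4,5,6,7,8,9,10,11,12,13}
(B' ∪ B)' = {}
(B' ∪ B)' ∪ A = {3,4,5,8,9,11,13}
(A − ((A ∪ B) ∪ A)) △ ((B' ∪ B)' ∪ A) = {3,4,5,8,9,11,13}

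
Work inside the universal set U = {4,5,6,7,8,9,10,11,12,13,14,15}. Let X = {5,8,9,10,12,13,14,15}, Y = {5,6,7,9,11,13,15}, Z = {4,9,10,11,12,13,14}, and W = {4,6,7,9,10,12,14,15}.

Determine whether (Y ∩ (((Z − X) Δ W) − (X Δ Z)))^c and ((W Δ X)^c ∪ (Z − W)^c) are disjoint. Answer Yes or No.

No

Z − X = {4,11}
(Z − X) Δ W = {6,7,9,10,11,12,14,15}
X Δ Z = {4,5,8,11,15}
((Z − X) Δ W) − (X Δ Z) = {6,7,9,10,12,14}
Y ∩ (((Z − X) Δ W) − (X Δ Z)) = {6,7,9}
(Y ∩ (((Z − X) Δ W) − (X Δ Z)))^c = {4,5,8,10,11,12,13,14,15}
W Δ X = {4,5,6,7,8,13}
(W Δ X)^c = {9,10,11,12,14,15}
Z − W = {11,13}
(Z − W)^c = {4,5,6,7,8,9,10,12,14,15}
(W Δ X)^c ∪ (Z − W)^c = {4,5,6,7,8,9,10,11,12,14,15}
4 lies in both, so they are not disjoint.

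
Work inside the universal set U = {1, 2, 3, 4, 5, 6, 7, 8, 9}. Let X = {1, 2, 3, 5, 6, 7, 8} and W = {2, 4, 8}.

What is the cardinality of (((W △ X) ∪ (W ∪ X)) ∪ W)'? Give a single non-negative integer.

W △ X = {1, 3, 4, 5, 6, 7}
W ∪ X = {1, 2, 3, 4, 5, 6, 7, 8}
(W △ X) ∪ (W ∪ X) = {1, 2, 3, 4, 5, 6, 7, 8}
((W △ X) ∪ (W ∪ X)) ∪ W = {1, 2, 3, 4, 5, 6, 7, 8}
(((W △ X) ∪ (W ∪ X)) ∪ W)' = {9}
|(((W △ X) ∪ (W ∪ X)) ∪ W)'| = 1

1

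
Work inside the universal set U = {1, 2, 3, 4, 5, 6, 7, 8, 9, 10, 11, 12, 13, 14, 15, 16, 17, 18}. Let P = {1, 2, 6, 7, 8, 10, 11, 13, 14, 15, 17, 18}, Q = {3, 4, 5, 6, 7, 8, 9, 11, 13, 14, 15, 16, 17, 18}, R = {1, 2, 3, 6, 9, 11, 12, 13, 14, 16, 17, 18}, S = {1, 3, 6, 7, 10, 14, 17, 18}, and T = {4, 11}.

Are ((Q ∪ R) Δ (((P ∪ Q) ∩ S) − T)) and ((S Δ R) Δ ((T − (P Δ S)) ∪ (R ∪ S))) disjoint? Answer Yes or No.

No

Q ∪ R = {1, 2, 3, 4, 5, 6, 7, 8, 9, 11, 12, 13, 14, 15, 16, 17, 18}
P ∪ Q = {1, 2, 3, 4, 5, 6, 7, 8, 9, 10, 11, 13, 14, 15, 16, 17, 18}
(P ∪ Q) ∩ S = {1, 3, 6, 7, 10, 14, 17, 18}
((P ∪ Q) ∩ S) − T = {1, 3, 6, 7, 10, 14, 17, 18}
(Q ∪ R) Δ (((P ∪ Q) ∩ S) − T) = {2, 4, 5, 8, 9, 10, 11, 12, 13, 15, 16}
S Δ R = {2, 7, 9, 10, 11, 12, 13, 16}
P Δ S = {2, 3, 8, 11, 13, 15}
T − (P Δ S) = {4}
R ∪ S = {1, 2, 3, 6, 7, 9, 10, 11, 12, 13, 14, 16, 17, 18}
(T − (P Δ S)) ∪ (R ∪ S) = {1, 2, 3, 4, 6, 7, 9, 10, 11, 12, 13, 14, 16, 17, 18}
(S Δ R) Δ ((T − (P Δ S)) ∪ (R ∪ S)) = {1, 3, 4, 6, 14, 17, 18}
4 lies in both, so they are not disjoint.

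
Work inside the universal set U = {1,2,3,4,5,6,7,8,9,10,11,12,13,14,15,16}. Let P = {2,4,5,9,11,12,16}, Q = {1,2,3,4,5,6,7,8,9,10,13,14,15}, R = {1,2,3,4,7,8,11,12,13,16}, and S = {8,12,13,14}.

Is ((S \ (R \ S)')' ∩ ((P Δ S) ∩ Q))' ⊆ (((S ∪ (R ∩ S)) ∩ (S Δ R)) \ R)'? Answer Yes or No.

Yes

R \ S = {1,2,3,4,7,11,16}
(R \ S)' = {5,6,8,9,10,12,13,14,15}
S \ (R \ S)' = {}
(S \ (R \ S)')' = {1,2,3,4,5,6,7,8,9,10,11,12,13,14,15,16}
P Δ S = {2,4,5,8,9,11,13,14,16}
(P Δ S) ∩ Q = {2,4,5,8,9,13,14}
(S \ (R \ S)')' ∩ ((P Δ S) ∩ Q) = {2,4,5,8,9,13,14}
((S \ (R \ S)')' ∩ ((P Δ S) ∩ Q))' = {1,3,6,7,10,11,12,15,16}
R ∩ S = {8,12,13}
S ∪ (R ∩ S) = {8,12,13,14}
S Δ R = {1,2,3,4,7,11,14,16}
(S ∪ (R ∩ S)) ∩ (S Δ R) = {14}
((S ∪ (R ∩ S)) ∩ (S Δ R)) \ R = {14}
(((S ∪ (R ∩ S)) ∩ (S Δ R)) \ R)' = {1,2,3,4,5,6,7,8,9,10,11,12,13,15,16}
Every element of {1,3,6,7,10,11,12,15,16} is in {1,2,3,4,5,6,7,8,9,10,11,12,13,15,16}, so ((S \ (R \ S)')' ∩ ((P Δ S) ∩ Q))' ⊆ (((S ∪ (R ∩ S)) ∩ (S Δ R)) \ R)'.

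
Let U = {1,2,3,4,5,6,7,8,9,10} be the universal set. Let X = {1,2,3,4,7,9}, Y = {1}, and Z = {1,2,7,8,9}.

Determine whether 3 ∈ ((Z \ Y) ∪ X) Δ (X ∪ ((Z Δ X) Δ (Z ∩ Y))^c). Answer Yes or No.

No

3 ∉ Z and 3 ∉ Y, so 3 ∉ Z \ Y
3 ∉ (Z \ Y) and 3 ∈ X, so 3 ∈ (Z \ Y) ∪ X
3 ∉ Z and 3 ∈ X, so 3 ∈ Z Δ X
3 ∉ Z and 3 ∉ Y, so 3 ∉ Z ∩ Y
3 ∈ (Z Δ X) and 3 ∉ (Z ∩ Y), so 3 ∈ (Z Δ X) Δ (Z ∩ Y)
3 ∉ ((Z Δ X) Δ (Z ∩ Y))^c since 3 ∈ ((Z Δ X) Δ (Z ∩ Y))
3 ∈ X and 3 ∉ ((Z Δ X) Δ (Z ∩ Y))^c, so 3 ∈ X ∪ ((Z Δ X) Δ (Z ∩ Y))^c
3 ∈ ((Z \ Y) ∪ X) and 3 ∈ (X ∪ ((Z Δ X) Δ (Z ∩ Y))^c), so 3 ∉ ((Z \ Y) ∪ X) Δ (X ∪ ((Z Δ X) Δ (Z ∩ Y))^c)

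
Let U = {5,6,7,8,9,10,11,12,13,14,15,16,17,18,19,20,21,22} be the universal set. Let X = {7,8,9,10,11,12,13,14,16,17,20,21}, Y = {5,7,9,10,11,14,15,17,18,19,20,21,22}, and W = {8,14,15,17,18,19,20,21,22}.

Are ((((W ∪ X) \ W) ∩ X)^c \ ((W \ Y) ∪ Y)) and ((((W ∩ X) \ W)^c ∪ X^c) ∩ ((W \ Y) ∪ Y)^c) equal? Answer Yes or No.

W ∪ X = {7,8,9,10,11,12,13,14,15,16,17,18,19,20,21,22}
(W ∪ X) \ W = {7,9,10,11,12,13,16}
((W ∪ X) \ W) ∩ X = {7,9,10,11,12,13,16}
(((W ∪ X) \ W) ∩ X)^c = {5,6,8,14,15,17,18,19,20,21,22}
W \ Y = {8}
(W \ Y) ∪ Y = {5,7,8,9,10,11,14,15,17,18,19,20,21,22}
(((W ∪ X) \ W) ∩ X)^c \ ((W \ Y) ∪ Y) = {6}
W ∩ X = {8,14,17,20,21}
(W ∩ X) \ W = {}
((W ∩ X) \ W)^c = {5,6,7,8,9,10,11,12,13,14,15,16,17,18,19,20,21,22}
X^c = {5,6,15,18,19,22}
((W ∩ X) \ W)^c ∪ X^c = {5,6,7,8,9,10,11,12,13,14,15,16,17,18,19,20,21,22}
((W \ Y) ∪ Y)^c = {6,12,13,16}
(((W ∩ X) \ W)^c ∪ X^c) ∩ ((W \ Y) ∪ Y)^c = {6,12,13,16}
12 ∈ (((W ∩ X) \ W)^c ∪ X^c) ∩ ((W \ Y) ∪ Y)^c but 12 ∉ (((W ∪ X) \ W) ∩ X)^c \ ((W \ Y) ∪ Y), so they differ.

No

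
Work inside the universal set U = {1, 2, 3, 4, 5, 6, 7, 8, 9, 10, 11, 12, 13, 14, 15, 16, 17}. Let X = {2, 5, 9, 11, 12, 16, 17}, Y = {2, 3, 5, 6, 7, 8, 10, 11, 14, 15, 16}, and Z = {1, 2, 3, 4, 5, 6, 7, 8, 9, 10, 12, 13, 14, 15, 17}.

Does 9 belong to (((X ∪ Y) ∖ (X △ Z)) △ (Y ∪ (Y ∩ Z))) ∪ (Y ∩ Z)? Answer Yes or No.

9 ∈ X and 9 ∉ Y, so 9 ∈ X ∪ Y
9 ∈ X and 9 ∈ Z, so 9 ∉ X △ Z
9 ∈ (X ∪ Y) and 9 ∉ (X △ Z), so 9 ∈ (X ∪ Y) ∖ (X △ Z)
9 ∉ Y and 9 ∈ Z, so 9 ∉ Y ∩ Z
9 ∉ Y and 9 ∉ (Y ∩ Z), so 9 ∉ Y ∪ (Y ∩ Z)
9 ∈ ((X ∪ Y) ∖ (X △ Z)) and 9 ∉ (Y ∪ (Y ∩ Z)), so 9 ∈ ((X ∪ Y) ∖ (X △ Z)) △ (Y ∪ (Y ∩ Z))
9 ∉ Y and 9 ∈ Z, so 9 ∉ Y ∩ Z
9 ∈ (((X ∪ Y) ∖ (X △ Z)) △ (Y ∪ (Y ∩ Z))) and 9 ∉ (Y ∩ Z), so 9 ∈ (((X ∪ Y) ∖ (X △ Z)) △ (Y ∪ (Y ∩ Z))) ∪ (Y ∩ Z)

Yes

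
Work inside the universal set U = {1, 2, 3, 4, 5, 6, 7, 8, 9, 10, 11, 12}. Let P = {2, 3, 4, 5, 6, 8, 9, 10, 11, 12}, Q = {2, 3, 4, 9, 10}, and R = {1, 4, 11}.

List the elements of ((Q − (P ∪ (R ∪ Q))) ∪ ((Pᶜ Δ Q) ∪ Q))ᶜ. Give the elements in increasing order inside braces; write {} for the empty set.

R ∪ Q = {1, 2, 3, 4, 9, 10, 11}
P ∪ (R ∪ Q) = {1, 2, 3, 4, 5, 6, 8, 9, 10, 11, 12}
Q − (P ∪ (R ∪ Q)) = {}
Pᶜ = {1, 7}
Pᶜ Δ Q = {1, 2, 3, 4, 7, 9, 10}
(Pᶜ Δ Q) ∪ Q = {1, 2, 3, 4, 7, 9, 10}
(Q − (P ∪ (R ∪ Q))) ∪ ((Pᶜ Δ Q) ∪ Q) = {1, 2, 3, 4, 7, 9, 10}
((Q − (P ∪ (R ∪ Q))) ∪ ((Pᶜ Δ Q) ∪ Q))ᶜ = {5, 6, 8, 11, 12}

{5, 6, 8, 11, 12}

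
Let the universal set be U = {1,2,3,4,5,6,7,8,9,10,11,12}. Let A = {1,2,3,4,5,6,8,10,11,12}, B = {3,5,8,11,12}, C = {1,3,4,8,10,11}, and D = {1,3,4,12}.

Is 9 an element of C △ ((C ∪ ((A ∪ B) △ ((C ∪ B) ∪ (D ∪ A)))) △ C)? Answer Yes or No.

9 ∉ A and 9 ∉ B, so 9 ∉ A ∪ B
9 ∉ C and 9 ∉ B, so 9 ∉ C ∪ B
9 ∉ D and 9 ∉ A, so 9 ∉ D ∪ A
9 ∉ (C ∪ B) and 9 ∉ (D ∪ A), so 9 ∉ (C ∪ B) ∪ (D ∪ A)
9 ∉ (A ∪ B) and 9 ∉ ((C ∪ B) ∪ (D ∪ A)), so 9 ∉ (A ∪ B) △ ((C ∪ B) ∪ (D ∪ A))
9 ∉ C and 9 ∉ ((A ∪ B) △ ((C ∪ B) ∪ (D ∪ A))), so 9 ∉ C ∪ ((A ∪ B) △ ((C ∪ B) ∪ (D ∪ A)))
9 ∉ (C ∪ ((A ∪ B) △ ((C ∪ B) ∪ (D ∪ A)))) and 9 ∉ C, so 9 ∉ (C ∪ ((A ∪ B) △ ((C ∪ B) ∪ (D ∪ A)))) △ C
9 ∉ C and 9 ∉ ((C ∪ ((A ∪ B) △ ((C ∪ B) ∪ (D ∪ A)))) △ C), so 9 ∉ C △ ((C ∪ ((A ∪ B) △ ((C ∪ B) ∪ (D ∪ A)))) △ C)

No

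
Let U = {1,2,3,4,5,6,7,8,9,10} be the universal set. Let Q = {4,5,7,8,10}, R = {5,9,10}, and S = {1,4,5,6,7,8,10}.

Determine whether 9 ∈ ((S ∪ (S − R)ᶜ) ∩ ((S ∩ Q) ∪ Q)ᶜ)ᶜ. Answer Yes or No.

9 ∉ S and 9 ∈ R, so 9 ∉ S − R
9 ∈ (S − R)ᶜ since 9 ∉ (S − R)
9 ∉ S and 9 ∈ (S − R)ᶜ, so 9 ∈ S ∪ (S − R)ᶜ
9 ∉ S and 9 ∉ Q, so 9 ∉ S ∩ Q
9 ∉ (S ∩ Q) and 9 ∉ Q, so 9 ∉ (S ∩ Q) ∪ Q
9 ∈ ((S ∩ Q) ∪ Q)ᶜ since 9 ∉ ((S ∩ Q) ∪ Q)
9 ∈ (S ∪ (S − R)ᶜ) and 9 ∈ ((S ∩ Q) ∪ Q)ᶜ, so 9 ∈ (S ∪ (S − R)ᶜ) ∩ ((S ∩ Q) ∪ Q)ᶜ
9 ∉ ((S ∪ (S − R)ᶜ) ∩ ((S ∩ Q) ∪ Q)ᶜ)ᶜ since 9 ∈ ((S ∪ (S − R)ᶜ) ∩ ((S ∩ Q) ∪ Q)ᶜ)

No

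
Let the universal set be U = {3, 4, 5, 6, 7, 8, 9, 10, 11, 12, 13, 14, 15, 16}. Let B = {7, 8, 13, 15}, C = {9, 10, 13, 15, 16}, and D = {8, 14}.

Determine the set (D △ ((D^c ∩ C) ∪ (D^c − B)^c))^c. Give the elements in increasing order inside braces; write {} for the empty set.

D^c = {3, 4, 5, 6, 7, 9, 10, 11, 12, 13, 15, 16}
D^c ∩ C = {9, 10, 13, 15, 16}
D^c − B = {3, 4, 5, 6, 9, 10, 11, 12, 16}
(D^c − B)^c = {7, 8, 13, 14, 15}
(D^c ∩ C) ∪ (D^c − B)^c = {7, 8, 9, 10, 13, 14, 15, 16}
D △ ((D^c ∩ C) ∪ (D^c − B)^c) = {7, 9, 10, 13, 15, 16}
(D △ ((D^c ∩ C) ∪ (D^c − B)^c))^c = {3, 4, 5, 6, 8, 11, 12, 14}

{3, 4, 5, 6, 8, 11, 12, 14}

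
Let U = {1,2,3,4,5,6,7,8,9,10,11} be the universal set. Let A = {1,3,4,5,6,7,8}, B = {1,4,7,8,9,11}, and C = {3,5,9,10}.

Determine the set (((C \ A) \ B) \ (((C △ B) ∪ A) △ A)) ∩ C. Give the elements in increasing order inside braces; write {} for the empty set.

{}

C \ A = {9,10}
(C \ A) \ B = {10}
C △ B = {1,3,4,5,7,8,10,11}
(C △ B) ∪ A = {1,3,4,5,6,7,8,10,11}
((C △ B) ∪ A) △ A = {10,11}
((C \ A) \ B) \ (((C △ B) ∪ A) △ A) = {}
(((C \ A) \ B) \ (((C △ B) ∪ A) △ A)) ∩ C = {}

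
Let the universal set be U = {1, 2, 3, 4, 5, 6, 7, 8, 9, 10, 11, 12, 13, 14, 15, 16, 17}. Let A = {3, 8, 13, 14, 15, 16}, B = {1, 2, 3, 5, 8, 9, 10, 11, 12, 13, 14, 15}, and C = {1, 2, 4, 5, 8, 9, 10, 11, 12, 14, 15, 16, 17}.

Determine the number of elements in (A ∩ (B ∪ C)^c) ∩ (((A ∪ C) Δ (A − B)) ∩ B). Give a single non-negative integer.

0

B ∪ C = {1, 2, 3, 4, 5, 8, 9, 10, 11, 12, 13, 14, 15, 16, 17}
(B ∪ C)^c = {6, 7}
A ∩ (B ∪ C)^c = {}
A ∪ C = {1, 2, 3, 4, 5, 8, 9, 10, 11, 12, 13, 14, 15, 16, 17}
A − B = {16}
(A ∪ C) Δ (A − B) = {1, 2, 3, 4, 5, 8, 9, 10, 11, 12, 13, 14, 15, 17}
((A ∪ C) Δ (A − B)) ∩ B = {1, 2, 3, 5, 8, 9, 10, 11, 12, 13, 14, 15}
(A ∩ (B ∪ C)^c) ∩ (((A ∪ C) Δ (A − B)) ∩ B) = {}
|(A ∩ (B ∪ C)^c) ∩ (((A ∪ C) Δ (A − B)) ∩ B)| = 0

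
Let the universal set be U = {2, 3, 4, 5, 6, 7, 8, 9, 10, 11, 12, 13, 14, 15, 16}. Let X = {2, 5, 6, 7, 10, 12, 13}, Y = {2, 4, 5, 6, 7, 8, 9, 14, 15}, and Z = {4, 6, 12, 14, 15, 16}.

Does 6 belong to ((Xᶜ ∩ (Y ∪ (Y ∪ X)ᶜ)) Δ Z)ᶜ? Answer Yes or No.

No

6 ∈ X, so 6 ∉ Xᶜ
6 ∈ Y and 6 ∈ X, so 6 ∈ Y ∪ X
6 ∉ (Y ∪ X)ᶜ since 6 ∈ (Y ∪ X)
6 ∈ Y and 6 ∉ (Y ∪ X)ᶜ, so 6 ∈ Y ∪ (Y ∪ X)ᶜ
6 ∉ Xᶜ and 6 ∈ (Y ∪ (Y ∪ X)ᶜ), so 6 ∉ Xᶜ ∩ (Y ∪ (Y ∪ X)ᶜ)
6 ∉ (Xᶜ ∩ (Y ∪ (Y ∪ X)ᶜ)) and 6 ∈ Z, so 6 ∈ (Xᶜ ∩ (Y ∪ (Y ∪ X)ᶜ)) Δ Z
6 ∉ ((Xᶜ ∩ (Y ∪ (Y ∪ X)ᶜ)) Δ Z)ᶜ since 6 ∈ ((Xᶜ ∩ (Y ∪ (Y ∪ X)ᶜ)) Δ Z)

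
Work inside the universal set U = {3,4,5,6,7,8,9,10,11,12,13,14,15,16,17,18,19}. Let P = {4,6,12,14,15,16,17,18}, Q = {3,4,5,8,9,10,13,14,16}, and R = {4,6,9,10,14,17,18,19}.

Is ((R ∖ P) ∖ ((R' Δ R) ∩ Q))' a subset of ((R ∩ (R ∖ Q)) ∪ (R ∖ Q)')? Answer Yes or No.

Yes

R ∖ P = {9,10,19}
R' = {3,5,7,8,11,12,13,15,16}
R' Δ R = {3,4,5,6,7,8,9,10,11,12,13,14,15,16,17,18,19}
(R' Δ R) ∩ Q = {3,4,5,8,9,10,13,14,16}
(R ∖ P) ∖ ((R' Δ R) ∩ Q) = {19}
((R ∖ P) ∖ ((R' Δ R) ∩ Q))' = {3,4,5,6,7,8,9,10,11,12,13,14,15,16,17,18}
R ∖ Q = {6,17,18,19}
R ∩ (R ∖ Q) = {6,17,18,19}
(R ∖ Q)' = {3,4,5,7,8,9,10,11,12,13,14,15,16}
(R ∩ (R ∖ Q)) ∪ (R ∖ Q)' = {3,4,5,6,7,8,9,10,11,12,13,14,15,16,17,18,19}
Every element of {3,4,5,6,7,8,9,10,11,12,13,14,15,16,17,18} is in {3,4,5,6,7,8,9,10,11,12,13,14,15,16,17,18,19}, so ((R ∖ P) ∖ ((R' Δ R) ∩ Q))' ⊆ (R ∩ (R ∖ Q)) ∪ (R ∖ Q)'.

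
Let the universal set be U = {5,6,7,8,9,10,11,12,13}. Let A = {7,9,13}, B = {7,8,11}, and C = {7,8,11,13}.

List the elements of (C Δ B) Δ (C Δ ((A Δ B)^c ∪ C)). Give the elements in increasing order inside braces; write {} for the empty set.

{5,6,10,12,13}

C Δ B = {13}
A Δ B = {8,9,11,13}
(A Δ B)^c = {5,6,7,10,12}
(A Δ B)^c ∪ C = {5,6,7,8,10,11,12,13}
C Δ ((A Δ B)^c ∪ C) = {5,6,10,12}
(C Δ B) Δ (C Δ ((A Δ B)^c ∪ C)) = {5,6,10,12,13}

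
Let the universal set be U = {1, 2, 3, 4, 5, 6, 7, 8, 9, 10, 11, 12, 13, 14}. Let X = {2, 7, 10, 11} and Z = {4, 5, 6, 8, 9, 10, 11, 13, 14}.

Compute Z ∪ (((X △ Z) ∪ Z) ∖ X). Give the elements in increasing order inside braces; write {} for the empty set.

X △ Z = {2, 4, 5, 6, 7, 8, 9, 13, 14}
(X △ Z) ∪ Z = {2, 4, 5, 6, 7, 8, 9, 10, 11, 13, 14}
((X △ Z) ∪ Z) ∖ X = {4, 5, 6, 8, 9, 13, 14}
Z ∪ (((X △ Z) ∪ Z) ∖ X) = {4, 5, 6, 8, 9, 10, 11, 13, 14}

{4, 5, 6, 8, 9, 10, 11, 13, 14}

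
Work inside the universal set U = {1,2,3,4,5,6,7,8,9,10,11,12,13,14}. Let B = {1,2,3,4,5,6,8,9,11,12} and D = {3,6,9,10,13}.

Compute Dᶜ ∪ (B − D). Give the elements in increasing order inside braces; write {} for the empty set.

{1,2,4,5,7,8,11,12,14}

Dᶜ = {1,2,4,5,7,8,11,12,14}
B − D = {1,2,4,5,8,11,12}
Dᶜ ∪ (B − D) = {1,2,4,5,7,8,11,12,14}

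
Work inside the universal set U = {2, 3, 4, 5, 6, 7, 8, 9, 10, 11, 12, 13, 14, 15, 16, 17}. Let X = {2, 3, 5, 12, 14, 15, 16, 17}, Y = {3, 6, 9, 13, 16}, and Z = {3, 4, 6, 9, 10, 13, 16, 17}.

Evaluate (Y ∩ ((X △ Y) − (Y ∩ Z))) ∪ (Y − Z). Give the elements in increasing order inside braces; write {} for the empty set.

{}

X △ Y = {2, 5, 6, 9, 12, 13, 14, 15, 17}
Y ∩ Z = {3, 6, 9, 13, 16}
(X △ Y) − (Y ∩ Z) = {2, 5, 12, 14, 15, 17}
Y ∩ ((X △ Y) − (Y ∩ Z)) = {}
Y − Z = {}
(Y ∩ ((X △ Y) − (Y ∩ Z))) ∪ (Y − Z) = {}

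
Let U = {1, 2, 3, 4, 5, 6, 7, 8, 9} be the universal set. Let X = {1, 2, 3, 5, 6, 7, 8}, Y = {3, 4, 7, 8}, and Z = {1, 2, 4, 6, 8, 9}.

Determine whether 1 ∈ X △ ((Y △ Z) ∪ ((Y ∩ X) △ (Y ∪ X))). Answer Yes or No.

1 ∉ Y and 1 ∈ Z, so 1 ∈ Y △ Z
1 ∉ Y and 1 ∈ X, so 1 ∉ Y ∩ X
1 ∉ Y and 1 ∈ X, so 1 ∈ Y ∪ X
1 ∉ (Y ∩ X) and 1 ∈ (Y ∪ X), so 1 ∈ (Y ∩ X) △ (Y ∪ X)
1 ∈ (Y △ Z) and 1 ∈ ((Y ∩ X) △ (Y ∪ X)), so 1 ∈ (Y △ Z) ∪ ((Y ∩ X) △ (Y ∪ X))
1 ∈ X and 1 ∈ ((Y △ Z) ∪ ((Y ∩ X) △ (Y ∪ X))), so 1 ∉ X △ ((Y △ Z) ∪ ((Y ∩ X) △ (Y ∪ X)))

No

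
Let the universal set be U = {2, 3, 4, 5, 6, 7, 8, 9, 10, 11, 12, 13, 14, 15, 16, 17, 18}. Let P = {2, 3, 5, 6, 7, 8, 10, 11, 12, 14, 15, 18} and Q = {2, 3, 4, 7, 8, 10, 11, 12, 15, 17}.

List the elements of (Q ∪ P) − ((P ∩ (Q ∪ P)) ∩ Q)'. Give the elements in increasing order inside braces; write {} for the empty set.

{2, 3, 7, 8, 10, 11, 12, 15}

Q ∪ P = {2, 3, 4, 5, 6, 7, 8, 10, 11, 12, 14, 15, 17, 18}
P ∩ (Q ∪ P) = {2, 3, 5, 6, 7, 8, 10, 11, 12, 14, 15, 18}
(P ∩ (Q ∪ P)) ∩ Q = {2, 3, 7, 8, 10, 11, 12, 15}
((P ∩ (Q ∪ P)) ∩ Q)' = {4, 5, 6, 9, 13, 14, 16, 17, 18}
(Q ∪ P) − ((P ∩ (Q ∪ P)) ∩ Q)' = {2, 3, 7, 8, 10, 11, 12, 15}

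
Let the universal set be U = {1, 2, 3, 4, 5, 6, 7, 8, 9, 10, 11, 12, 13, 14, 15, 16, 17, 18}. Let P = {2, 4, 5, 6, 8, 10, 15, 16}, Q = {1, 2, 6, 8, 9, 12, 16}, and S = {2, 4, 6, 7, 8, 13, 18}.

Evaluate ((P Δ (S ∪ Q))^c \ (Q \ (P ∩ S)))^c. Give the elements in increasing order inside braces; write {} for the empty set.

S ∪ Q = {1, 2, 4, 6, 7, 8, 9, 12, 13, 16, 18}
P Δ (S ∪ Q) = {1, 5, 7, 9, 10, 12, 13, 15, 18}
(P Δ (S ∪ Q))^c = {2, 3, 4, 6, 8, 11, 14, 16, 17}
P ∩ S = {2, 4, 6, 8}
Q \ (P ∩ S) = {1, 9, 12, 16}
(P Δ (S ∪ Q))^c \ (Q \ (P ∩ S)) = {2, 3, 4, 6, 8, 11, 14, 17}
((P Δ (S ∪ Q))^c \ (Q \ (P ∩ S)))^c = {1, 5, 7, 9, 10, 12, 13, 15, 16, 18}

{1, 5, 7, 9, 10, 12, 13, 15, 16, 18}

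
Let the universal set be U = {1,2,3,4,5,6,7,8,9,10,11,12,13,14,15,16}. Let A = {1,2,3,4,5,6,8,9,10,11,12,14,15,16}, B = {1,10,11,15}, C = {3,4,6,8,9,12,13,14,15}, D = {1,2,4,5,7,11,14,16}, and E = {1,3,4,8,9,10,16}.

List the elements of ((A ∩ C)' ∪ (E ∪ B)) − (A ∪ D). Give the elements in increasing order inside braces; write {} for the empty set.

A ∩ C = {3,4,6,8,9,12,14,15}
(A ∩ C)' = {1,2,5,7,10,11,13,16}
E ∪ B = {1,3,4,8,9,10,11,15,16}
(A ∩ C)' ∪ (E ∪ B) = {1,2,3,4,5,7,8,9,10,11,13,15,16}
A ∪ D = {1,2,3,4,5,6,7,8,9,10,11,12,14,15,16}
((A ∩ C)' ∪ (E ∪ B)) − (A ∪ D) = {13}

{13}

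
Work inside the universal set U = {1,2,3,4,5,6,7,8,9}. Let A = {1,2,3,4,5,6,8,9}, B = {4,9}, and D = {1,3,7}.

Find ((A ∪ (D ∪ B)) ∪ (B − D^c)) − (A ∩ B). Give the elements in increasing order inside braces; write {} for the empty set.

D ∪ B = {1,3,4,7,9}
A ∪ (D ∪ B) = {1,2,3,4,5,6,7,8,9}
D^c = {2,4,5,6,8,9}
B − D^c = {}
(A ∪ (D ∪ B)) ∪ (B − D^c) = {1,2,3,4,5,6,7,8,9}
A ∩ B = {4,9}
((A ∪ (D ∪ B)) ∪ (B − D^c)) − (A ∩ B) = {1,2,3,5,6,7,8}

{1,2,3,5,6,7,8}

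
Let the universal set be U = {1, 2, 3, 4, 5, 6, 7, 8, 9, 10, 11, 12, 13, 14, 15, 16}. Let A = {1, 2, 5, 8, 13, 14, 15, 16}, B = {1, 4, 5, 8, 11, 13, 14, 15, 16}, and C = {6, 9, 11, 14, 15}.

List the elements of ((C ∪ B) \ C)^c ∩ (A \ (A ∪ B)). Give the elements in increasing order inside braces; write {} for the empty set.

{}

C ∪ B = {1, 4, 5, 6, 8, 9, 11, 13, 14, 15, 16}
(C ∪ B) \ C = {1, 4, 5, 8, 13, 16}
((C ∪ B) \ C)^c = {2, 3, 6, 7, 9, 10, 11, 12, 14, 15}
A ∪ B = {1, 2, 4, 5, 8, 11, 13, 14, 15, 16}
A \ (A ∪ B) = {}
((C ∪ B) \ C)^c ∩ (A \ (A ∪ B)) = {}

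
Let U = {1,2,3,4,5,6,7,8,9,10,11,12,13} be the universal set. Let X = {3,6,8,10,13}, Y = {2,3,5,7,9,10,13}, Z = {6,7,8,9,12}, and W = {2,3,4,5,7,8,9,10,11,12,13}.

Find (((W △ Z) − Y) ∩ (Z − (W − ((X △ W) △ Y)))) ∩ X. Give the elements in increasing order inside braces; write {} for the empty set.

{6}

W △ Z = {2,3,4,5,6,10,11,13}
(W △ Z) − Y = {4,6,11}
X △ W = {2,4,5,6,7,9,11,12}
(X △ W) △ Y = {3,4,6,10,11,12,13}
W − ((X △ W) △ Y) = {2,5,7,8,9}
Z − (W − ((X △ W) △ Y)) = {6,12}
((W △ Z) − Y) ∩ (Z − (W − ((X △ W) △ Y))) = {6}
(((W △ Z) − Y) ∩ (Z − (W − ((X △ W) △ Y)))) ∩ X = {6}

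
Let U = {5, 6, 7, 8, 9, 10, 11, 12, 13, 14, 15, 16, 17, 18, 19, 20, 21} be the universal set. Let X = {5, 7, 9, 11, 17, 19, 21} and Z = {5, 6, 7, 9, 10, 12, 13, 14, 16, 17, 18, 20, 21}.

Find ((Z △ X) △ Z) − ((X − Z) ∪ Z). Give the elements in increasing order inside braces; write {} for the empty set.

Z △ X = {6, 10, 11, 12, 13, 14, 16, 18, 19, 20}
(Z △ X) △ Z = {5, 7, 9, 11, 17, 19, 21}
X − Z = {11, 19}
(X − Z) ∪ Z = {5, 6, 7, 9, 10, 11, 12, 13, 14, 16, 17, 18, 19, 20, 21}
((Z △ X) △ Z) − ((X − Z) ∪ Z) = {}

{}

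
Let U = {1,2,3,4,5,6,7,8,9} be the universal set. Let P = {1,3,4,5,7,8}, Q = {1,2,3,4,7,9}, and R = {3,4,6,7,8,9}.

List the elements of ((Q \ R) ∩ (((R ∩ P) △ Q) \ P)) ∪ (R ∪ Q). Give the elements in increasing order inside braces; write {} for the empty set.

{1,2,3,4,6,7,8,9}

Q \ R = {1,2}
R ∩ P = {3,4,7,8}
(R ∩ P) △ Q = {1,2,8,9}
((R ∩ P) △ Q) \ P = {2,9}
(Q \ R) ∩ (((R ∩ P) △ Q) \ P) = {2}
R ∪ Q = {1,2,3,4,6,7,8,9}
((Q \ R) ∩ (((R ∩ P) △ Q) \ P)) ∪ (R ∪ Q) = {1,2,3,4,6,7,8,9}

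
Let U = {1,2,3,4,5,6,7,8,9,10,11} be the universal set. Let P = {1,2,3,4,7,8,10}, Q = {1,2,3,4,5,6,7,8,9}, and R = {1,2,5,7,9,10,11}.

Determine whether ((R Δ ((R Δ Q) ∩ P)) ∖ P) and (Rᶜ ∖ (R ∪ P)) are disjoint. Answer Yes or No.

R Δ Q = {3,4,6,8,10,11}
(R Δ Q) ∩ P = {3,4,8,10}
R Δ ((R Δ Q) ∩ P) = {1,2,3,4,5,7,8,9,11}
(R Δ ((R Δ Q) ∩ P)) ∖ P = {5,9,11}
Rᶜ = {3,4,6,8}
R ∪ P = {1,2,3,4,5,7,8,9,10,11}
Rᶜ ∖ (R ∪ P) = {6}
{5,9,11} and {6} share no elements.

Yes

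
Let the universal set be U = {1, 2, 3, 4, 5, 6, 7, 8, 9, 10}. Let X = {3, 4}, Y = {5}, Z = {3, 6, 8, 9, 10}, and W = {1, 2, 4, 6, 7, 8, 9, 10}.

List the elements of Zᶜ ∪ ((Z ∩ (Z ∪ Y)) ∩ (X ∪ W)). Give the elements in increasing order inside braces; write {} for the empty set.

Zᶜ = {1, 2, 4, 5, 7}
Z ∪ Y = {3, 5, 6, 8, 9, 10}
Z ∩ (Z ∪ Y) = {3, 6, 8, 9, 10}
X ∪ W = {1, 2, 3, 4, 6, 7, 8, 9, 10}
(Z ∩ (Z ∪ Y)) ∩ (X ∪ W) = {3, 6, 8, 9, 10}
Zᶜ ∪ ((Z ∩ (Z ∪ Y)) ∩ (X ∪ W)) = {1, 2, 3, 4, 5, 6, 7, 8, 9, 10}

{1, 2, 3, 4, 5, 6, 7, 8, 9, 10}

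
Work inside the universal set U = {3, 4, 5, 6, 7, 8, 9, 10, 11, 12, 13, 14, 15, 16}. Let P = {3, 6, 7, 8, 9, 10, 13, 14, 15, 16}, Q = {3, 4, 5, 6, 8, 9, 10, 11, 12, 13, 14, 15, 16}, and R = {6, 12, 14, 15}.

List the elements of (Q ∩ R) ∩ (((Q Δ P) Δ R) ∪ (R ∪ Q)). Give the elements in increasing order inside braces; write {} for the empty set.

Q ∩ R = {6, 12, 14, 15}
Q Δ P = {4, 5, 7, 11, 12}
(Q Δ P) Δ R = {4, 5, 6, 7, 11, 14, 15}
R ∪ Q = {3, 4, 5, 6, 8, 9, 10, 11, 12, 13, 14, 15, 16}
((Q Δ P) Δ R) ∪ (R ∪ Q) = {3, 4, 5, 6, 7, 8, 9, 10, 11, 12, 13, 14, 15, 16}
(Q ∩ R) ∩ (((Q Δ P) Δ R) ∪ (R ∪ Q)) = {6, 12, 14, 15}

{6, 12, 14, 15}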